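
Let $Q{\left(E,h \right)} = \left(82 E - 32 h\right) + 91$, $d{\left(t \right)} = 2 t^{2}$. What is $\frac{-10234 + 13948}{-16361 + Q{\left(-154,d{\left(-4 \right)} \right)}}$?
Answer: $- \frac{619}{4987} \approx -0.12412$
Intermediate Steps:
$Q{\left(E,h \right)} = 91 - 32 h + 82 E$ ($Q{\left(E,h \right)} = \left(- 32 h + 82 E\right) + 91 = 91 - 32 h + 82 E$)
$\frac{-10234 + 13948}{-16361 + Q{\left(-154,d{\left(-4 \right)} \right)}} = \frac{-10234 + 13948}{-16361 + \left(91 - 32 \cdot 2 \left(-4\right)^{2} + 82 \left(-154\right)\right)} = \frac{3714}{-16361 - \left(12537 + 32 \cdot 2 \cdot 16\right)} = \frac{3714}{-16361 - 13561} = \frac{3714}{-29922} = 3714 \left(- \frac{1}{29922}\right) = - \frac{619}{4987}$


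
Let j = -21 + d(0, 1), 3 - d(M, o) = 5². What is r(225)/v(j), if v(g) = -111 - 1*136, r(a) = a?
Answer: -225/247 ≈ -0.91093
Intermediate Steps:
d(M, o) = -22 (d(M, o) = 3 - 1*5² = 3 - 1*25 = 3 - 25 = -22)
j = -43 (j = -21 - 22 = -43)
v(g) = -247 (v(g) = -111 - 136 = -247)
r(225)/v(j) = 225/(-247) = 225*(-1/247) = -225/247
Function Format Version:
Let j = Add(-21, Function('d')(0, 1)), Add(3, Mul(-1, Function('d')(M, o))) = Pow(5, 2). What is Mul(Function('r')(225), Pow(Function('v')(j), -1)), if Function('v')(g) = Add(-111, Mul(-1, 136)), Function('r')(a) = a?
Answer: Rational(-225, 247) ≈ -0.91093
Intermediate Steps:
Function('d')(M, o) = -22 (Function('d')(M, o) = Add(3, Mul(-1, Pow(5, 2))) = Add(3, Mul(-1, 25)) = Add(3, -25) = -22)
j = -43 (j = Add(-21, -22) = -43)
Function('v')(g) = -247 (Function('v')(g) = Add(-111, -136) = -247)
Mul(Function('r')(225), Pow(Function('v')(j), -1)) = Mul(225, Pow(-247, -1)) = Mul(225, Rational(-1, 247)) = Rational(-225, 247)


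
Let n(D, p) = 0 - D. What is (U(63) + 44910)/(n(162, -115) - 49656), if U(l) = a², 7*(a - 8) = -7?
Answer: -44959/49818 ≈ -0.90246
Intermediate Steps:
a = 7 (a = 8 + (⅐)*(-7) = 8 - 1 = 7)
U(l) = 49 (U(l) = 7² = 49)
n(D, p) = -D
(U(63) + 44910)/(n(162, -115) - 49656) = (49 + 44910)/(-1*162 - 49656) = 44959/(-162 - 49656) = 44959/(-49818) = 44959*(-1/49818) = -44959/49818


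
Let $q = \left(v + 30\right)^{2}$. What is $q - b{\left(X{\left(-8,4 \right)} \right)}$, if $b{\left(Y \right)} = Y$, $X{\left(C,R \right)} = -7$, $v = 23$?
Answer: $2816$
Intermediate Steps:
$q = 2809$ ($q = \left(23 + 30\right)^{2} = 53^{2} = 2809$)
$q - b{\left(X{\left(-8,4 \right)} \right)} = 2809 - -7 = 2809 + 7 = 2816$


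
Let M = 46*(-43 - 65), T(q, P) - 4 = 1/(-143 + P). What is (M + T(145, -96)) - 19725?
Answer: -5900672/239 ≈ -24689.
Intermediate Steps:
T(q, P) = 4 + 1/(-143 + P)
M = -4968 (M = 46*(-108) = -4968)
(M + T(145, -96)) - 19725 = (-4968 + (-571 + 4*(-96))/(-143 - 96)) - 19725 = (-4968 + (-571 - 384)/(-239)) - 19725 = (-4968 - 1/239*(-955)) - 19725 = (-4968 + 955/239) - 19725 = -1186397/239 - 19725 = -5900672/239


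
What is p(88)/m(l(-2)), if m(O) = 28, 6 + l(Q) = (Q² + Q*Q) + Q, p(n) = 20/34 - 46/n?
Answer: 7/2992 ≈ 0.0023396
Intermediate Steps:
p(n) = 10/17 - 46/n (p(n) = 20*(1/34) - 46/n = 10/17 - 46/n)
l(Q) = -6 + Q + 2*Q² (l(Q) = -6 + ((Q² + Q*Q) + Q) = -6 + ((Q² + Q²) + Q) = -6 + (2*Q² + Q) = -6 + (Q + 2*Q²) = -6 + Q + 2*Q²)
p(88)/m(l(-2)) = (10/17 - 46/88)/28 = (10/17 - 46*1/88)*(1/28) = (10/17 - 23/44)*(1/28) = (49/748)*(1/28) = 7/2992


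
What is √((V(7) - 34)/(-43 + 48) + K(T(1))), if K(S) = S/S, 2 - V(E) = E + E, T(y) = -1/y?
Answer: I*√205/5 ≈ 2.8636*I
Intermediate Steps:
V(E) = 2 - 2*E (V(E) = 2 - (E + E) = 2 - 2*E)
K(S) = 1
√((V(7) - 34)/(-43 + 48) + K(T(1))) = √(((2 - 2*7) - 34)/(-43 + 48) + 1) = √(((2 - 14) - 34)/5 + 1) = √((-12 - 34)*(⅕) + 1) = √(-46*⅕ + 1) = √(-46/5 + 1) = √(-41/5) = I*√205/5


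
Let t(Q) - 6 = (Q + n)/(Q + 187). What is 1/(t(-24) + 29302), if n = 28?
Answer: 163/4777208 ≈ 3.4120e-5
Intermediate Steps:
t(Q) = 6 + (28 + Q)/(187 + Q) (t(Q) = 6 + (Q + 28)/(Q + 187) = 6 + (28 + Q)/(187 + Q))
1/(t(-24) + 29302) = 1/((1150 + 7*(-24))/(187 - 24) + 29302) = 1/((1150 - 168)/163 + 29302) = 1/((1/163)*982 + 29302) = 1/(982/163 + 29302) = 1/(4777208/163) = 163/4777208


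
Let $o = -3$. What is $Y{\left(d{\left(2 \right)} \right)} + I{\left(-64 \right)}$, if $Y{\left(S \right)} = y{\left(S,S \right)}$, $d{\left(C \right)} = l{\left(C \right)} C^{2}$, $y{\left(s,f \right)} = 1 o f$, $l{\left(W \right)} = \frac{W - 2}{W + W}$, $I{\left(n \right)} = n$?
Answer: $-64$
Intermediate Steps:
$l{\left(W \right)} = \frac{-2 + W}{2 W}$
$y{\left(s,f \right)} = - 3 f$ ($y{\left(s,f \right)} = 1 \left(- 3 f\right) = - 3 f$)
$d{\left(C \right)} = \frac{C \left(-2 + C\right)}{2}$ ($d{\left(C \right)} = \frac{-2 + C}{2 C} C^{2} = \frac{C \left(-2 + C\right)}{2}$)
$Y{\left(S \right)} = - 3 S$
$Y{\left(d{\left(2 \right)} \right)} + I{\left(-64 \right)} = - 3 \cdot \frac{1}{2} \cdot 2 \left(-2 + 2\right) - 64 = - 3 \cdot \frac{1}{2} \cdot 2 \cdot 0 - 64 = \left(-3\right) 0 - 64 = 0 - 64 = -64$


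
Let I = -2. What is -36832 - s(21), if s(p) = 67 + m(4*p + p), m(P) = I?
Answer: -36897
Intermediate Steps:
m(P) = -2
s(p) = 65 (s(p) = 67 - 2 = 65)
-36832 - s(21) = -36832 - 1*65 = -36832 - 65 = -36897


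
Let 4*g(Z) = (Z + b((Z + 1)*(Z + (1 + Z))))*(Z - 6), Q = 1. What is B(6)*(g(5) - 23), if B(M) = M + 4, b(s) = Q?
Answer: -245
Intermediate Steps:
b(s) = 1
g(Z) = (1 + Z)*(-6 + Z)/4 (g(Z) = ((Z + 1)*(Z - 6))/4 = ((1 + Z)*(-6 + Z))/4 = (1 + Z)*(-6 + Z)/4)
B(M) = 4 + M
B(6)*(g(5) - 23) = (4 + 6)*((-3/2 - 5/4*5 + (1/4)*5**2) - 23) = 10*((-3/2 - 25/4 + (1/4)*25) - 23) = 10*((-3/2 - 25/4 + 25/4) - 23) = 10*(-3/2 - 23) = 10*(-49/2) = -245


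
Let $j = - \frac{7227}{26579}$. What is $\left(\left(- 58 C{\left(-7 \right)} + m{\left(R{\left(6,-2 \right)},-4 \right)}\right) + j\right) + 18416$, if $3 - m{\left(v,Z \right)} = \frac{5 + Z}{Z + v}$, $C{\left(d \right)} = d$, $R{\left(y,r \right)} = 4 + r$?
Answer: $\frac{1000711475}{53158} \approx 18825.0$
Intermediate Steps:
$j = - \frac{7227}{26579}$ ($j = \left(-7227\right) \frac{1}{26579} = - \frac{7227}{26579} \approx -0.27191$)
$m{\left(v,Z \right)} = 3 - \frac{5 + Z}{Z + v}$
$\left(\left(- 58 C{\left(-7 \right)} + m{\left(R{\left(6,-2 \right)},-4 \right)}\right) + j\right) + 18416 = \left(\left(\left(-58\right) \left(-7\right) + \frac{-5 + 2 \left(-4\right) + 3 \left(4 - 2\right)}{-4 + \left(4 - 2\right)}\right) - \frac{7227}{26579}\right) + 18416 = \left(\left(406 + \frac{-5 - 8 + 3 \cdot 2}{-4 + 2}\right) - \frac{7227}{26579}\right) + 18416 = \left(\left(406 + \frac{-5 - 8 + 6}{-2}\right) - \frac{7227}{26579}\right) + 18416 = \left(\left(406 - - \frac{7}{2}\right) - \frac{7227}{26579}\right) + 18416 = \left(\left(406 + \frac{7}{2}\right) - \frac{7227}{26579}\right) + 18416 = \left(\frac{819}{2} - \frac{7227}{26579}\right) + 18416 = \frac{21753747}{53158} + 18416 = \frac{1000711475}{53158}$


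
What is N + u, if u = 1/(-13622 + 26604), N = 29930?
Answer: 388551261/12982 ≈ 29930.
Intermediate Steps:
u = 1/12982 ≈ 7.7030e-5
N + u = 29930 + 1/12982 = 388551261/12982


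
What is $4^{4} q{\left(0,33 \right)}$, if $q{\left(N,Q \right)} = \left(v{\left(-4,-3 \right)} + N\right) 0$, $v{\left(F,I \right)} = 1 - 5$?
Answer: $0$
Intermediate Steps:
$v{\left(F,I \right)} = -4$
$q{\left(N,Q \right)} = 0$ ($q{\left(N,Q \right)} = \left(-4 + N\right) 0 = 0$)
$4^{4} q{\left(0,33 \right)} = 4^{4} \cdot 0 = 256 \cdot 0 = 0$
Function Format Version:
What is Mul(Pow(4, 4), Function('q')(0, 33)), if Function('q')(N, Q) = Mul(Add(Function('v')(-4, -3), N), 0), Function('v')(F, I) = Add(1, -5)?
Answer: 0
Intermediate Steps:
Function('v')(F, I) = -4
Function('q')(N, Q) = 0 (Function('q')(N, Q) = Mul(Add(-4, N), 0) = 0)
Mul(Pow(4, 4), Function('q')(0, 33)) = Mul(Pow(4, 4), 0) = Mul(256, 0) = 0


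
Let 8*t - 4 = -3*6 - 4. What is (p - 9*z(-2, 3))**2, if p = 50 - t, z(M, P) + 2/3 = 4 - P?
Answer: 38809/16 ≈ 2425.6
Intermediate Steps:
z(M, P) = 10/3 - P (z(M, P) = -2/3 + (4 - P) = 10/3 - P)
t = -9/4 (t = 1/2 + (-3*6 - 4)/8 = 1/2 + (-18 - 4)/8 = 1/2 + (1/8)*(-22) = 1/2 - 11/4 = -9/4 ≈ -2.2500)
p = 209/4 (p = 50 - 1*(-9/4) = 50 + 9/4 = 209/4 ≈ 52.250)
(p - 9*z(-2, 3))**2 = (209/4 - 9*(10/3 - 1*3))**2 = (209/4 - 9*(10/3 - 3))**2 = (209/4 - 9*1/3)**2 = (209/4 - 3)**2 = (197/4)**2 = 38809/16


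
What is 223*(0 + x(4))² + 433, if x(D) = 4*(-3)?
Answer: 32545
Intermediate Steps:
x(D) = -12
223*(0 + x(4))² + 433 = 223*(0 - 12)² + 433 = 223*(-12)² + 433 = 223*144 + 433 = 32112 + 433 = 32545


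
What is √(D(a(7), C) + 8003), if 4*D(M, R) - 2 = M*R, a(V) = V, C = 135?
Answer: √32959/2 ≈ 90.773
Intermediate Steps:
D(M, R) = ½ + M*R/4 (D(M, R) = ½ + (M*R)/4 = ½ + M*R/4)
√(D(a(7), C) + 8003) = √((½ + (¼)*7*135) + 8003) = √((½ + 945/4) + 8003) = √(947/4 + 8003) = √(32959/4) = √32959/2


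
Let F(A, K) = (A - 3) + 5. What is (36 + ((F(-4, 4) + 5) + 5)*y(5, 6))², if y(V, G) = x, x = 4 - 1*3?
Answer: 1936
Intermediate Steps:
x = 1 (x = 4 - 3 = 1)
y(V, G) = 1
F(A, K) = 2 + A (F(A, K) = (-3 + A) + 5 = 2 + A)
(36 + ((F(-4, 4) + 5) + 5)*y(5, 6))² = (36 + (((2 - 4) + 5) + 5)*1)² = (36 + ((-2 + 5) + 5)*1)² = (36 + (3 + 5)*1)² = (36 + 8*1)² = (36 + 8)² = 44² = 1936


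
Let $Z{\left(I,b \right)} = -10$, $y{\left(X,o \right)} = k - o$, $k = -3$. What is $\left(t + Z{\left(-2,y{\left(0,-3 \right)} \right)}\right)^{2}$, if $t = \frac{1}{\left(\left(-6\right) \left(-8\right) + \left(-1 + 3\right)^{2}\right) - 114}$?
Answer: $\frac{385641}{3844} \approx 100.32$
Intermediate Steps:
$y{\left(X,o \right)} = -3 - o$
$t = - \frac{1}{62}$ ($t = \frac{1}{\left(48 + 2^{2}\right) - 114} = \frac{1}{\left(48 + 4\right) - 114} = \frac{1}{52 - 114} = \frac{1}{-62} = - \frac{1}{62} \approx -0.016129$)
$\left(t + Z{\left(-2,y{\left(0,-3 \right)} \right)}\right)^{2} = \left(- \frac{1}{62} - 10\right)^{2} = \left(- \frac{621}{62}\right)^{2} = \frac{385641}{3844}$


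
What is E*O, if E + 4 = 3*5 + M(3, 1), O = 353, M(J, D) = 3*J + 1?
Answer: 7413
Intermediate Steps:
M(J, D) = 1 + 3*J
E = 21 (E = -4 + (3*5 + (1 + 3*3)) = -4 + (15 + (1 + 9)) = -4 + (15 + 10) = -4 + 25 = 21)
E*O = 21*353 = 7413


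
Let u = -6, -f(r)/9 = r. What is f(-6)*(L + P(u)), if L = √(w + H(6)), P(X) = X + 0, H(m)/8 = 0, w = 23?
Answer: -324 + 54*√23 ≈ -65.025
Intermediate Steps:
f(r) = -9*r
H(m) = 0 (H(m) = 8*0 = 0)
P(X) = X
L = √23 (L = √(23 + 0) = √23 ≈ 4.7958)
f(-6)*(L + P(u)) = (-9*(-6))*(√23 - 6) = 54*(-6 + √23) = -324 + 54*√23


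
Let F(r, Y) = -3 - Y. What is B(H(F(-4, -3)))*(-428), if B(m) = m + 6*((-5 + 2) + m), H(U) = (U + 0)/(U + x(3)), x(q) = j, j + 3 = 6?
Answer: 7704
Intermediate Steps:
j = 3 (j = -3 + 6 = 3)
x(q) = 3
H(U) = U/(3 + U) (H(U) = (U + 0)/(U + 3) = U/(3 + U))
B(m) = -18 + 7*m (B(m) = m + 6*(-3 + m) = m + (-18 + 6*m) = -18 + 7*m)
B(H(F(-4, -3)))*(-428) = (-18 + 7*((-3 - 1*(-3))/(3 + (-3 - 1*(-3)))))*(-428) = (-18 + 7*((-3 + 3)/(3 + (-3 + 3))))*(-428) = (-18 + 7*(0/(3 + 0)))*(-428) = (-18 + 7*(0/3))*(-428) = (-18 + 7*(0*(1/3)))*(-428) = (-18 + 7*0)*(-428) = (-18 + 0)*(-428) = -18*(-428) = 7704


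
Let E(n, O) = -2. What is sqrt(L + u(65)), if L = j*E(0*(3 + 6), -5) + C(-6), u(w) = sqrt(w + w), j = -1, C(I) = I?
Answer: sqrt(-4 + sqrt(130)) ≈ 2.7206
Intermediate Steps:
u(w) = sqrt(2)*sqrt(w) (u(w) = sqrt(2*w) = sqrt(2)*sqrt(w))
L = -4 (L = -1*(-2) - 6 = 2 - 6 = -4)
sqrt(L + u(65)) = sqrt(-4 + sqrt(2)*sqrt(65)) = sqrt(-4 + sqrt(130))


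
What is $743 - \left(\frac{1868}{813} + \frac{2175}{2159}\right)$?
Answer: $\frac{1298362094}{1755267} \approx 739.7$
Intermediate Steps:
$743 - \left(\frac{1868}{813} + \frac{2175}{2159}\right) = 743 - \frac{5801287}{1755267} = \frac{1298362094}{1755267}$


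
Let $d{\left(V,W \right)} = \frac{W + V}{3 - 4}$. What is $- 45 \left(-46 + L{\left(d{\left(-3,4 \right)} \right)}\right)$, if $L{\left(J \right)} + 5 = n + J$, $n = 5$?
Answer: $2115$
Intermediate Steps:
$d{\left(V,W \right)} = - V - W$ ($d{\left(V,W \right)} = \frac{V + W}{-1} = \left(V + W\right) \left(-1\right) = - V - W$)
$L{\left(J \right)} = J$ ($L{\left(J \right)} = -5 + \left(5 + J\right) = J$)
$- 45 \left(-46 + L{\left(d{\left(-3,4 \right)} \right)}\right) = - 45 \left(-46 - 1\right) = \left(-45\right) \left(-47\right) = 2115$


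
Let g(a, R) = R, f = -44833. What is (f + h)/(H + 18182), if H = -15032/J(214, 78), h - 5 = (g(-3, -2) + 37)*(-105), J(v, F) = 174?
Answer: -102921/38398 ≈ -2.6804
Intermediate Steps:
h = -3670 (h = 5 + (-2 + 37)*(-105) = 5 + 35*(-105) = 5 - 3675 = -3670)
H = -7516/87 (H = -15032/174 = -15032*1/174 = -7516/87 ≈ -86.391)
(f + h)/(H + 18182) = (-44833 - 3670)/(-7516/87 + 18182) = -48503/1574318/87 = -48503*87/1574318 = -102921/38398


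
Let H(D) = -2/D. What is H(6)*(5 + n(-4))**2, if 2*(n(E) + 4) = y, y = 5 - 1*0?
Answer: -49/12 ≈ -4.0833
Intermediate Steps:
y = 5 (y = 5 + 0 = 5)
n(E) = -3/2 (n(E) = -4 + (1/2)*5 = -4 + 5/2 = -3/2)
H(6)*(5 + n(-4))**2 = (-2/6)*(5 - 3/2)**2 = (-2*1/6)*(7/2)**2 = -1/3*49/4 = -49/12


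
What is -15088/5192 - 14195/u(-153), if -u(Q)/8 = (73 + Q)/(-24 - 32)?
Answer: 12867401/10384 ≈ 1239.2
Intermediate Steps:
u(Q) = 73/7 + Q/7 (u(Q) = -8*(73 + Q)/(-24 - 32) = -8*(73 + Q)/(-56) = -8*(73 + Q)*(-1)/56 = -8*(-73/56 - Q/56) = 73/7 + Q/7)
-15088/5192 - 14195/u(-153) = -15088/5192 - 14195/(73/7 + (⅐)*(-153)) = -15088*1/5192 - 14195/(73/7 - 153/7) = -1886/649 - 14195/(-80/7) = -1886/649 - 14195*(-7/80) = -1886/649 + 19873/16 = 12867401/10384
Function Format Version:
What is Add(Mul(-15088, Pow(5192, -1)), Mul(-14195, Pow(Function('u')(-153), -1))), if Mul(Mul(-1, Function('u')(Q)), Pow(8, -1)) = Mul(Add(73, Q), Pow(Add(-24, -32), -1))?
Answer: Rational(12867401, 10384) ≈ 1239.2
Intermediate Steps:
Function('u')(Q) = Add(Rational(73, 7), Mul(Rational(1, 7), Q)) (Function('u')(Q) = Mul(-8, Mul(Add(73, Q), Pow(Add(-24, -32), -1))) = Mul(-8, Mul(Add(73, Q), Pow(-56, -1))) = Mul(-8, Mul(Add(73, Q), Rational(-1, 56))) = Mul(-8, Add(Rational(-73, 56), Mul(Rational(-1, 56), Q))) = Add(Rational(73, 7), Mul(Rational(1, 7), Q)))
Add(Mul(-15088, Pow(5192, -1)), Mul(-14195, Pow(Function('u')(-153), -1))) = Add(Mul(-15088, Pow(5192, -1)), Mul(-14195, Pow(Add(Rational(73, 7), Mul(Rational(1, 7), -153)), -1))) = Add(Mul(-15088, Rational(1, 5192)), Mul(-14195, Pow(Add(Rational(73, 7), Rational(-153, 7)), -1))) = Add(Rational(-1886, 649), Mul(-14195, Pow(Rational(-80, 7), -1))) = Add(Rational(-1886, 649), Mul(-14195, Rational(-7, 80))) = Add(Rational(-1886, 649), Rational(19873, 16)) = Rational(12867401, 10384)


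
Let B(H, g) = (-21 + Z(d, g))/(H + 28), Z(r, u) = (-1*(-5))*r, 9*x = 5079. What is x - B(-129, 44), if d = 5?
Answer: 171005/303 ≈ 564.37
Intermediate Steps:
x = 1693/3 (x = (1/9)*5079 = 1693/3 ≈ 564.33)
Z(r, u) = 5*r
B(H, g) = 4/(28 + H) (B(H, g) = (-21 + 5*5)/(H + 28) = (-21 + 25)/(28 + H) = 4/(28 + H))
x - B(-129, 44) = 1693/3 - 4/(28 - 129) = 1693/3 - 4/(-101) = 1693/3 - 4*(-1)/101 = 1693/3 - 1*(-4/101) = 1693/3 + 4/101 = 171005/303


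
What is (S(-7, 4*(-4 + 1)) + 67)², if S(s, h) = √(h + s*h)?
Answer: 4561 + 804*√2 ≈ 5698.0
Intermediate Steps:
S(s, h) = √(h + h*s)
(S(-7, 4*(-4 + 1)) + 67)² = (√((4*(-4 + 1))*(1 - 7)) + 67)² = (√((4*(-3))*(-6)) + 67)² = (√(-12*(-6)) + 67)² = (√72 + 67)² = (6*√2 + 67)² = (67 + 6*√2)²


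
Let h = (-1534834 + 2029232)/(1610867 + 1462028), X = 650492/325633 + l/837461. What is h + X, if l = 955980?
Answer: 395058320149538802/119713377125839805 ≈ 3.3000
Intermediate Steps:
X = 856060316152/272704937813 (X = 650492/325633 + 955980/837461 = 856060316152/272704937813 ≈ 3.1391)
h = 494398/3072895 ≈ 0.16089
h + X = 494398/3072895 + 856060316152/272704937813 = 395058320149538802/119713377125839805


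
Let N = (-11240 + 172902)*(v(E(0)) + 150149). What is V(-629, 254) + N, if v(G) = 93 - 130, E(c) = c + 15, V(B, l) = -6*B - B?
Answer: 24267410547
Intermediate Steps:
V(B, l) = -7*B
E(c) = 15 + c
v(G) = -37
N = 24267406144 (N = (-11240 + 172902)*(-37 + 150149) = 161662*150112 = 24267406144)
V(-629, 254) + N = -7*(-629) + 24267406144 = 4403 + 24267406144 = 24267410547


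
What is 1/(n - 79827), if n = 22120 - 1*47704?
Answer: -1/105411 ≈ -9.4867e-6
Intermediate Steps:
n = -25584 (n = 22120 - 47704 = -25584)
1/(n - 79827) = 1/(-25584 - 79827) = 1/(-105411) = -1/105411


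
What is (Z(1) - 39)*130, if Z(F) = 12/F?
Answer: -3510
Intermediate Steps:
(Z(1) - 39)*130 = (12/1 - 39)*130 = (12*1 - 39)*130 = (12 - 39)*130 = -27*130 = -3510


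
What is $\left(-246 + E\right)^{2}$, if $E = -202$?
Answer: $200704$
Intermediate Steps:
$\left(-246 + E\right)^{2} = \left(-246 - 202\right)^{2} = \left(-448\right)^{2} = 200704$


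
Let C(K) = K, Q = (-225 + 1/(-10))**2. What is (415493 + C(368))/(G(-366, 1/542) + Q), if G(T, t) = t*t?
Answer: 1527062385050/186062810233 ≈ 8.2072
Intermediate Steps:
Q = 5067001/100 (Q = (-225 - 1/10)**2 = (-2251/10)**2 = 5067001/100 ≈ 50670.)
G(T, t) = t**2
(415493 + C(368))/(G(-366, 1/542) + Q) = (415493 + 368)/((1/542)**2 + 5067001/100) = 415861/((1/542)**2 + 5067001/100) = 415861/(1/293764 + 5067001/100) = 415861/(186062810233/3672050) = 415861*(3672050/186062810233) = 1527062385050/186062810233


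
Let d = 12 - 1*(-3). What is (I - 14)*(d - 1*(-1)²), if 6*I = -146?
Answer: -1610/3 ≈ -536.67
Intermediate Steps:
I = -73/3 (I = (⅙)*(-146) = -73/3 ≈ -24.333)
d = 15 (d = 12 + 3 = 15)
(I - 14)*(d - 1*(-1)²) = (-73/3 - 14)*(15 - 1*(-1)²) = -115*(15 - 1*1)/3 = -115*(15 - 1)/3 = -115/3*14 = -1610/3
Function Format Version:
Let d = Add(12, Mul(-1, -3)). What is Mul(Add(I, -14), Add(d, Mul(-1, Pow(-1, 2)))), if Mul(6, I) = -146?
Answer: Rational(-1610, 3) ≈ -536.67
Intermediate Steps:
I = Rational(-73, 3) (I = Mul(Rational(1, 6), -146) = Rational(-73, 3) ≈ -24.333)
d = 15 (d = Add(12, 3) = 15)
Mul(Add(I, -14), Add(d, Mul(-1, Pow(-1, 2)))) = Mul(Add(Rational(-73, 3), -14), Add(15, Mul(-1, Pow(-1, 2)))) = Mul(Rational(-115, 3), Add(15, Mul(-1, 1))) = Mul(Rational(-115, 3), Add(15, -1)) = Mul(Rational(-115, 3), 14) = Rational(-1610, 3)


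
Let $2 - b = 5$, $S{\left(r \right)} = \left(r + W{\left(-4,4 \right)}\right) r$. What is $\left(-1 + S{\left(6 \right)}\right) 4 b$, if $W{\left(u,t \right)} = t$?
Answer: $-708$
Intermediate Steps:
$S{\left(r \right)} = r \left(4 + r\right)$ ($S{\left(r \right)} = \left(r + 4\right) r = \left(4 + r\right) r = r \left(4 + r\right)$)
$b = -3$ ($b = 2 - 5 = -3$)
$\left(-1 + S{\left(6 \right)}\right) 4 b = \left(-1 + 6 \left(4 + 6\right)\right) 4 \left(-3\right) = \left(-1 + 6 \cdot 10\right) 4 \left(-3\right) = \left(-1 + 60\right) 4 \left(-3\right) = 59 \cdot 4 \left(-3\right) = 236 \left(-3\right) = -708$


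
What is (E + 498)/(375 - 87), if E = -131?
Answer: 367/288 ≈ 1.2743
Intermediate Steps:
(E + 498)/(375 - 87) = (-131 + 498)/(375 - 87) = 367/288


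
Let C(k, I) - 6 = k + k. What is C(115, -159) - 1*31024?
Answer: -30788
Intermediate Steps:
C(k, I) = 6 + 2*k (C(k, I) = 6 + (k + k) = 6 + 2*k)
C(115, -159) - 1*31024 = (6 + 2*115) - 1*31024 = (6 + 230) - 31024 = 236 - 31024 = -30788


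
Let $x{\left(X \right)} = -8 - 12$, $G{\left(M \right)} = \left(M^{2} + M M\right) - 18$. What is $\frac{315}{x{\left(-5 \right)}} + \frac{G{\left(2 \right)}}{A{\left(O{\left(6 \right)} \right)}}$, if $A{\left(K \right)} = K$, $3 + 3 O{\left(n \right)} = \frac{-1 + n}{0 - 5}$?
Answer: $- \frac{33}{4} \approx -8.25$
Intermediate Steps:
$O{\left(n \right)} = - \frac{14}{15} - \frac{n}{15}$ ($O{\left(n \right)} = -1 + \frac{\left(-1 + n\right) \frac{1}{0 - 5}}{3} = -1 + \frac{\left(-1 + n\right) \frac{1}{-5}}{3} = -1 + \frac{\left(-1 + n\right) \left(- \frac{1}{5}\right)}{3} = -1 + \frac{\frac{1}{5} - \frac{n}{5}}{3} = -1 - \left(- \frac{1}{15} + \frac{n}{15}\right) = - \frac{14}{15} - \frac{n}{15}$)
$G{\left(M \right)} = -18 + 2 M^{2}$ ($G{\left(M \right)} = \left(M^{2} + M^{2}\right) - 18 = 2 M^{2} - 18 = -18 + 2 M^{2}$)
$x{\left(X \right)} = -20$ ($x{\left(X \right)} = -8 - 12 = -20$)
$\frac{315}{x{\left(-5 \right)}} + \frac{G{\left(2 \right)}}{A{\left(O{\left(6 \right)} \right)}} = \frac{315}{-20} + \frac{-18 + 2 \cdot 2^{2}}{- \frac{14}{15} - \frac{2}{5}} = 315 \left(- \frac{1}{20}\right) + \frac{-18 + 2 \cdot 4}{- \frac{14}{15} - \frac{2}{5}} = - \frac{63}{4} + \frac{-18 + 8}{- \frac{4}{3}} = - \frac{63}{4} - - \frac{15}{2} = - \frac{63}{4} + \frac{15}{2} = - \frac{33}{4}$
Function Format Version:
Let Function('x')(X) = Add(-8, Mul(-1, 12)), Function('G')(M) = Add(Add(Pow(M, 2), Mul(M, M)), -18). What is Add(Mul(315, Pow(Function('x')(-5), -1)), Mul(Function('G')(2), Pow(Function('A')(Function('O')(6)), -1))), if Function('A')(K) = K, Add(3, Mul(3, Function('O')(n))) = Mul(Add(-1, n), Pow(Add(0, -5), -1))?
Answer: Rational(-33, 4) ≈ -8.2500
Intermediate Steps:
Function('O')(n) = Add(Rational(-14, 15), Mul(Rational(-1, 15), n)) (Function('O')(n) = Add(-1, Mul(Rational(1, 3), Mul(Add(-1, n), Pow(Add(0, -5), -1)))) = Add(-1, Mul(Rational(1, 3), Mul(Add(-1, n), Pow(-5, -1)))) = Add(-1, Mul(Rational(1, 3), Mul(Add(-1, n), Rational(-1, 5)))) = Add(-1, Mul(Rational(1, 3), Add(Rational(1, 5), Mul(Rational(-1, 5), n)))) = Add(-1, Add(Rational(1, 15), Mul(Rational(-1, 15), n))) = Add(Rational(-14, 15), Mul(Rational(-1, 15), n)))
Function('G')(M) = Add(-18, Mul(2, Pow(M, 2))) (Function('G')(M) = Add(Add(Pow(M, 2), Pow(M, 2)), -18) = Add(Mul(2, Pow(M, 2)), -18) = Add(-18, Mul(2, Pow(M, 2))))
Function('x')(X) = -20 (Function('x')(X) = Add(-8, -12) = -20)
Add(Mul(315, Pow(Function('x')(-5), -1)), Mul(Function('G')(2), Pow(Function('A')(Function('O')(6)), -1))) = Add(Mul(315, Pow(-20, -1)), Mul(Add(-18, Mul(2, Pow(2, 2))), Pow(Add(Rational(-14, 15), Mul(Rational(-1, 15), 6)), -1))) = Add(Mul(315, Rational(-1, 20)), Mul(Add(-18, Mul(2, 4)), Pow(Add(Rational(-14, 15), Rational(-2, 5)), -1))) = Add(Rational(-63, 4), Mul(Add(-18, 8), Pow(Rational(-4, 3), -1))) = Add(Rational(-63, 4), Mul(-10, Rational(-3, 4))) = Add(Rational(-63, 4), Rational(15, 2)) = Rational(-33, 4)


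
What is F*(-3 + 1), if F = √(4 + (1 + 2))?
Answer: -2*√7 ≈ -5.2915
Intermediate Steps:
F = √7 (F = √(4 + 3) = √7 ≈ 2.6458)
F*(-3 + 1) = √7*(-3 + 1) = √7*(-2) = -2*√7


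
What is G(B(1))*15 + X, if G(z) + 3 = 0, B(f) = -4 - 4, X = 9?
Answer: -36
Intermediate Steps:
B(f) = -8
G(z) = -3 (G(z) = -3 + 0 = -3)
G(B(1))*15 + X = -3*15 + 9 = -45 + 9 = -36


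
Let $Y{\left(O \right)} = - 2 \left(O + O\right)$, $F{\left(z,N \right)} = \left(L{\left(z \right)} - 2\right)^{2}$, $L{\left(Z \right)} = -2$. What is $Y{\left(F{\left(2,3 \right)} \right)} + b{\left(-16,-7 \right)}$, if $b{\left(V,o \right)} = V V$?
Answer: $192$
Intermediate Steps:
$F{\left(z,N \right)} = 16$ ($F{\left(z,N \right)} = \left(-2 - 2\right)^{2} = \left(-4\right)^{2} = 16$)
$Y{\left(O \right)} = - 4 O$ ($Y{\left(O \right)} = - 2 \cdot 2 O = - 4 O$)
$b{\left(V,o \right)} = V^{2}$
$Y{\left(F{\left(2,3 \right)} \right)} + b{\left(-16,-7 \right)} = \left(-4\right) 16 + \left(-16\right)^{2} = -64 + 256 = 192$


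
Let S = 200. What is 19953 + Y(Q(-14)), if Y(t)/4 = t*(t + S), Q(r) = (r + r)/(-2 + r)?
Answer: 85461/4 ≈ 21365.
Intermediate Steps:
Q(r) = 2*r/(-2 + r) (Q(r) = (2*r)/(-2 + r) = 2*r/(-2 + r))
Y(t) = 4*t*(200 + t) (Y(t) = 4*(t*(t + 200)) = 4*(t*(200 + t)) = 4*t*(200 + t))
19953 + Y(Q(-14)) = 19953 + 4*(2*(-14)/(-2 - 14))*(200 + 2*(-14)/(-2 - 14)) = 19953 + 4*(2*(-14)/(-16))*(200 + 2*(-14)/(-16)) = 19953 + 4*(2*(-14)*(-1/16))*(200 + 2*(-14)*(-1/16)) = 19953 + 4*(7/4)*(200 + 7/4) = 19953 + 4*(7/4)*(807/4) = 19953 + 5649/4 = 85461/4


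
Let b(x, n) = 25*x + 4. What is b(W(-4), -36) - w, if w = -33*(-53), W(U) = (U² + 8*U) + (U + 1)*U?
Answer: -1845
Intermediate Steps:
W(U) = U² + 8*U + U*(1 + U) (W(U) = (U² + 8*U) + (1 + U)*U = (U² + 8*U) + U*(1 + U) = U² + 8*U + U*(1 + U))
w = 1749
b(x, n) = 4 + 25*x
b(W(-4), -36) - w = (4 + 25*(-4*(9 + 2*(-4)))) - 1*1749 = (4 + 25*(-4*(9 - 8))) - 1749 = (4 + 25*(-4*1)) - 1749 = (4 + 25*(-4)) - 1749 = (4 - 100) - 1749 = -96 - 1749 = -1845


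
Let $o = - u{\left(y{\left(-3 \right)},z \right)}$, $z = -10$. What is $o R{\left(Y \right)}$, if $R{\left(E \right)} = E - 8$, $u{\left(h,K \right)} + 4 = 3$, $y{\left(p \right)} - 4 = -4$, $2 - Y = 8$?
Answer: $-14$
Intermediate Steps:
$Y = -6$ ($Y = 2 - 8 = -6$)
$y{\left(p \right)} = 0$ ($y{\left(p \right)} = 4 - 4 = 0$)
$u{\left(h,K \right)} = -1$ ($u{\left(h,K \right)} = -4 + 3 = -1$)
$R{\left(E \right)} = -8 + E$
$o = 1$ ($o = \left(-1\right) \left(-1\right) = 1$)
$o R{\left(Y \right)} = 1 \left(-8 - 6\right) = 1 \left(-14\right) = -14$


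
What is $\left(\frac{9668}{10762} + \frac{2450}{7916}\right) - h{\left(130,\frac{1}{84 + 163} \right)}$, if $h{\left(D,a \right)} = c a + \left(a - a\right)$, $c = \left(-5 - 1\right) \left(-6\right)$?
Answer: $\frac{5587272231}{5260605506} \approx 1.0621$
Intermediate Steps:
$c = 36$ ($c = \left(-6\right) \left(-6\right) = 36$)
$h{\left(D,a \right)} = 36 a$ ($h{\left(D,a \right)} = 36 a + \left(a - a\right) = 36 a + 0 = 36 a$)
$\left(\frac{9668}{10762} + \frac{2450}{7916}\right) - h{\left(130,\frac{1}{84 + 163} \right)} = \left(\frac{9668}{10762} + \frac{2450}{7916}\right) - \frac{36}{84 + 163} = \left(9668 \cdot \frac{1}{10762} + 2450 \cdot \frac{1}{7916}\right) - \frac{36}{247} = \left(\frac{4834}{5381} + \frac{1225}{3958}\right) - 36 \cdot \frac{1}{247} = \frac{25724697}{21297998} - \frac{36}{247} = \frac{5587272231}{5260605506}$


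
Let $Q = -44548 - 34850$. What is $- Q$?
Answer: $79398$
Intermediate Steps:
$Q = -79398$ ($Q = -44548 - 34850 = -79398$)
$- Q = \left(-1\right) \left(-79398\right) = 79398$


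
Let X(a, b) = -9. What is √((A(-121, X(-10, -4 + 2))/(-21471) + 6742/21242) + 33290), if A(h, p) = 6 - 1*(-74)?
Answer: √1731223938521557518441/228043491 ≈ 182.46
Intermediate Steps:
A(h, p) = 80 (A(h, p) = 6 + 74 = 80)
√((A(-121, X(-10, -4 + 2))/(-21471) + 6742/21242) + 33290) = √((80/(-21471) + 6742/21242) + 33290) = √((80*(-1/21471) + 6742*(1/21242)) + 33290) = √((-80/21471 + 3371/10621) + 33290) = √(71529061/228043491 + 33290) = √(7591639344451/228043491) = √1731223938521557518441/228043491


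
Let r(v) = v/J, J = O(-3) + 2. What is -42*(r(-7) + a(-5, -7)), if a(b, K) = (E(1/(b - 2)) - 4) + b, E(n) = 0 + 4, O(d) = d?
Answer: -84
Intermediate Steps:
E(n) = 4
J = -1 (J = -3 + 2 = -1)
r(v) = -v (r(v) = v/(-1) = v*(-1) = -v)
a(b, K) = b (a(b, K) = (4 - 4) + b = 0 + b = b)
-42*(r(-7) + a(-5, -7)) = -42*(-1*(-7) - 5) = -42*(7 - 5) = -42*2 = -84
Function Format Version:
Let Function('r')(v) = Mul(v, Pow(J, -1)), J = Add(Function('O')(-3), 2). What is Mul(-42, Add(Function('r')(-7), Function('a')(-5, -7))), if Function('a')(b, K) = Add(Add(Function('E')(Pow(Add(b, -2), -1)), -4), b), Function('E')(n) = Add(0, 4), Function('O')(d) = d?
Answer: -84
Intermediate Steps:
Function('E')(n) = 4
J = -1 (J = Add(-3, 2) = -1)
Function('r')(v) = Mul(-1, v) (Function('r')(v) = Mul(v, Pow(-1, -1)) = Mul(v, -1) = Mul(-1, v))
Function('a')(b, K) = b (Function('a')(b, K) = Add(Add(4, -4), b) = Add(0, b) = b)
Mul(-42, Add(Function('r')(-7), Function('a')(-5, -7))) = Mul(-42, Add(Mul(-1, -7), -5)) = Mul(-42, Add(7, -5)) = Mul(-42, 2) = -84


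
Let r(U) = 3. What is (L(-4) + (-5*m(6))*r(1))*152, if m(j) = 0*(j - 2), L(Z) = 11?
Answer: 1672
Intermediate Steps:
m(j) = 0 (m(j) = 0*(-2 + j) = 0)
(L(-4) + (-5*m(6))*r(1))*152 = (11 - 5*0*3)*152 = (11 + 0*3)*152 = (11 + 0)*152 = 11*152 = 1672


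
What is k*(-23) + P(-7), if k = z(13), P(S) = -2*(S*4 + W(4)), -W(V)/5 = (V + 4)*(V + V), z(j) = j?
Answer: 397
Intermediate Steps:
W(V) = -10*V*(4 + V) (W(V) = -5*(V + 4)*(V + V) = -5*(4 + V)*2*V = -10*V*(4 + V))
P(S) = 640 - 8*S (P(S) = -2*(S*4 - 10*4*(4 + 4)) = -2*(4*S - 10*4*8) = -2*(4*S - 320) = -2*(-320 + 4*S) = 640 - 8*S)
k = 13
k*(-23) + P(-7) = 13*(-23) + (640 - 8*(-7)) = -299 + (640 + 56) = -299 + 696 = 397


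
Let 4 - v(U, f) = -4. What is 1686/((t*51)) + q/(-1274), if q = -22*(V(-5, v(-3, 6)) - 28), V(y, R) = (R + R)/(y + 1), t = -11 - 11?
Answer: -244821/119119 ≈ -2.0553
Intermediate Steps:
v(U, f) = 8 (v(U, f) = 4 - 1*(-4) = 4 + 4 = 8)
t = -22
V(y, R) = 2*R/(1 + y) (V(y, R) = (2*R)/(1 + y) = 2*R/(1 + y))
q = 704 (q = -22*(2*8/(1 - 5) - 28) = -22*(2*8/(-4) - 28) = -22*(2*8*(-¼) - 28) = -22*(-4 - 28) = -22*(-32) = 704)
1686/((t*51)) + q/(-1274) = 1686/((-22*51)) + 704/(-1274) = 1686/(-1122) + 704*(-1/1274) = 1686*(-1/1122) - 352/637 = -281/187 - 352/637 = -244821/119119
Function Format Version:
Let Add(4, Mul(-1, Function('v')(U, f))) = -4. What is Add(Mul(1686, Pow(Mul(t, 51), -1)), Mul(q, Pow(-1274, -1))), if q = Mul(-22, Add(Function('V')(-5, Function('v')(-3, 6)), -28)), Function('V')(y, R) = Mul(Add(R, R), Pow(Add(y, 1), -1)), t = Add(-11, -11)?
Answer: Rational(-244821, 119119) ≈ -2.0553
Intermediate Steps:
Function('v')(U, f) = 8 (Function('v')(U, f) = Add(4, Mul(-1, -4)) = Add(4, 4) = 8)
t = -22
Function('V')(y, R) = Mul(2, R, Pow(Add(1, y), -1)) (Function('V')(y, R) = Mul(Mul(2, R), Pow(Add(1, y), -1)) = Mul(2, R, Pow(Add(1, y), -1)))
q = 704 (q = Mul(-22, Add(Mul(2, 8, Pow(Add(1, -5), -1)), -28)) = Mul(-22, Add(Mul(2, 8, Pow(-4, -1)), -28)) = Mul(-22, Add(Mul(2, 8, Rational(-1, 4)), -28)) = Mul(-22, Add(-4, -28)) = Mul(-22, -32) = 704)
Add(Mul(1686, Pow(Mul(t, 51), -1)), Mul(q, Pow(-1274, -1))) = Add(Mul(1686, Pow(Mul(-22, 51), -1)), Mul(704, Pow(-1274, -1))) = Add(Mul(1686, Pow(-1122, -1)), Mul(704, Rational(-1, 1274))) = Add(Mul(1686, Rational(-1, 1122)), Rational(-352, 637)) = Add(Rational(-281, 187), Rational(-352, 637)) = Rational(-244821, 119119)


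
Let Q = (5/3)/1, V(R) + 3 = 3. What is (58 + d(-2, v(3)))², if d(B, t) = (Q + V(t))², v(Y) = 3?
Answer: 299209/81 ≈ 3693.9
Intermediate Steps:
V(R) = 0 (V(R) = -3 + 3 = 0)
Q = 5/3 (Q = (5*(⅓))*1 = (5/3)*1 = 5/3 ≈ 1.6667)
d(B, t) = 25/9 (d(B, t) = (5/3 + 0)² = (5/3)² = 25/9)
(58 + d(-2, v(3)))² = (58 + 25/9)² = (547/9)² = 299209/81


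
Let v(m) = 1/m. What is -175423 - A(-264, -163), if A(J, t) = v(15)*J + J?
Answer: -875707/5 ≈ -1.7514e+5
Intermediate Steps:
A(J, t) = 16*J/15 (A(J, t) = J/15 + J = 16*J/15)
-175423 - A(-264, -163) = -175423 - 16*(-264)/15 = -175423 - 1*(-1408/5) = -175423 + 1408/5 = -875707/5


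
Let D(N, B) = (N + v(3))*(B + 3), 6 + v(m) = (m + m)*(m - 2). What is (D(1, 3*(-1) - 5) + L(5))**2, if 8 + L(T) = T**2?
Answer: 144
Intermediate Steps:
v(m) = -6 + 2*m*(-2 + m) (v(m) = -6 + (m + m)*(m - 2) = -6 + (2*m)*(-2 + m) = -6 + 2*m*(-2 + m))
D(N, B) = N*(3 + B) (D(N, B) = (N + (-6 - 4*3 + 2*3**2))*(B + 3) = (N + (-6 - 12 + 2*9))*(3 + B) = (N + (-6 - 12 + 18))*(3 + B) = (N + 0)*(3 + B) = N*(3 + B))
L(T) = -8 + T**2
(D(1, 3*(-1) - 5) + L(5))**2 = (1*(3 + (3*(-1) - 5)) + (-8 + 5**2))**2 = (1*(3 + (-3 - 5)) + (-8 + 25))**2 = (1*(3 - 8) + 17)**2 = (1*(-5) + 17)**2 = (-5 + 17)**2 = 12**2 = 144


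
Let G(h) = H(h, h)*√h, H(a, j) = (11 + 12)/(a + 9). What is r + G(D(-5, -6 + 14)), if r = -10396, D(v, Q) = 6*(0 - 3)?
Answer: -10396 - 23*I*√2/3 ≈ -10396.0 - 10.842*I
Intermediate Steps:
H(a, j) = 23/(9 + a)
D(v, Q) = -18 (D(v, Q) = 6*(-3) = -18)
G(h) = 23*√h/(9 + h) (G(h) = (23/(9 + h))*√h = 23*√h/(9 + h))
r + G(D(-5, -6 + 14)) = -10396 + 23*√(-18)/(9 - 18) = -10396 + 23*(3*I*√2)/(-9) = -10396 + 23*(3*I*√2)*(-⅑) = -10396 - 23*I*√2/3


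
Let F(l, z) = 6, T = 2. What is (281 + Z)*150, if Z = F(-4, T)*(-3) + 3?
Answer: 39900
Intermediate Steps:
Z = -15 (Z = 6*(-3) + 3 = -18 + 3 = -15)
(281 + Z)*150 = (281 - 15)*150 = 266*150 = 39900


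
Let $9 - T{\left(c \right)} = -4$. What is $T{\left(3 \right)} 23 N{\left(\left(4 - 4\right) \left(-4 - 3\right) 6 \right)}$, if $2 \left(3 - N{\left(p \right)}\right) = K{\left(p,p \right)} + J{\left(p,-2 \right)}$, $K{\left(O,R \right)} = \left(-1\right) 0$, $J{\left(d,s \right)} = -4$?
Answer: $1495$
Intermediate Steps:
$T{\left(c \right)} = 13$ ($T{\left(c \right)} = 9 - -4 = 9 + 4 = 13$)
$K{\left(O,R \right)} = 0$
$N{\left(p \right)} = 5$ ($N{\left(p \right)} = 3 - \frac{0 - 4}{2} = 3 - -2 = 3 + 2 = 5$)
$T{\left(3 \right)} 23 N{\left(\left(4 - 4\right) \left(-4 - 3\right) 6 \right)} = 13 \cdot 23 \cdot 5 = 299 \cdot 5 = 1495$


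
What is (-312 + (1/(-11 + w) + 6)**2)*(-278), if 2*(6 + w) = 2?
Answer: 9847733/128 ≈ 76935.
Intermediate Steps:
w = -5 (w = -6 + (1/2)*2 = -6 + 1 = -5)
(-312 + (1/(-11 + w) + 6)**2)*(-278) = (-312 + (1/(-11 - 5) + 6)**2)*(-278) = (-312 + (1/(-16) + 6)**2)*(-278) = (-312 + (-1/16 + 6)**2)*(-278) = (-312 + (95/16)**2)*(-278) = (-312 + 9025/256)*(-278) = -70847/256*(-278) = 9847733/128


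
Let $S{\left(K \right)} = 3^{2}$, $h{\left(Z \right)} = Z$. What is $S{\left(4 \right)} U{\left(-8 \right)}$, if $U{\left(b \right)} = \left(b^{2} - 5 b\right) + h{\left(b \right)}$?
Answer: $864$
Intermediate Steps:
$S{\left(K \right)} = 9$
$U{\left(b \right)} = b^{2} - 4 b$ ($U{\left(b \right)} = \left(b^{2} - 5 b\right) + b = b^{2} - 4 b$)
$S{\left(4 \right)} U{\left(-8 \right)} = 9 \left(- 8 \left(-4 - 8\right)\right) = 9 \left(\left(-8\right) \left(-12\right)\right) = 9 \cdot 96 = 864$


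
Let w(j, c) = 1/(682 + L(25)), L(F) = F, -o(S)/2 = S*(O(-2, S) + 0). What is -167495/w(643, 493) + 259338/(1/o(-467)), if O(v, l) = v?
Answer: -602862349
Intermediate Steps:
o(S) = 4*S (o(S) = -2*S*(-2 + 0) = -2*S*(-2) = -(-4)*S = 4*S)
w(j, c) = 1/707 (w(j, c) = 1/(682 + 25) = 1/707)
-167495/w(643, 493) + 259338/(1/o(-467)) = -167495/1/707 + 259338/(1/(4*(-467))) = -167495*707 + 259338/(1/(-1868)) = -118418965 + 259338/(-1/1868) = -118418965 + 259338*(-1868) = -118418965 - 484443384 = -602862349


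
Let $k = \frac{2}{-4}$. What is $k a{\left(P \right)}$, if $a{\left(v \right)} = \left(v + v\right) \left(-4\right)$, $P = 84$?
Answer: $336$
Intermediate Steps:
$a{\left(v \right)} = - 8 v$ ($a{\left(v \right)} = 2 v \left(-4\right) = - 8 v$)
$k = - \frac{1}{2}$ ($k = 2 \left(- \frac{1}{4}\right) = - \frac{1}{2} \approx -0.5$)
$k a{\left(P \right)} = - \frac{\left(-8\right) 84}{2} = \left(- \frac{1}{2}\right) \left(-672\right) = 336$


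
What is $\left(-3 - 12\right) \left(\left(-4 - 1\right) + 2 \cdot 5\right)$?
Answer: $-75$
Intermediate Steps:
$\left(-3 - 12\right) \left(\left(-4 - 1\right) + 2 \cdot 5\right) = - 15 \left(-5 + 10\right) = \left(-15\right) 5 = -75$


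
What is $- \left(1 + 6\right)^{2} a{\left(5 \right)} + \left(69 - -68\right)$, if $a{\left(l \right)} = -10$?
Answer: $627$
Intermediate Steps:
$- \left(1 + 6\right)^{2} a{\left(5 \right)} + \left(69 - -68\right) = - \left(1 + 6\right)^{2} \left(-10\right) + \left(69 - -68\right) = - 7^{2} \left(-10\right) + \left(69 + 68\right) = \left(-1\right) 49 \left(-10\right) + 137 = \left(-49\right) \left(-10\right) + 137 = 490 + 137 = 627$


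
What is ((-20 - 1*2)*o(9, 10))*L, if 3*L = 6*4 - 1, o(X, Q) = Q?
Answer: -5060/3 ≈ -1686.7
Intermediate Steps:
L = 23/3 (L = (6*4 - 1)/3 = (24 - 1)/3 = (⅓)*23 = 23/3 ≈ 7.6667)
((-20 - 1*2)*o(9, 10))*L = ((-20 - 1*2)*10)*(23/3) = ((-20 - 2)*10)*(23/3) = -22*10*(23/3) = -220*23/3 = -5060/3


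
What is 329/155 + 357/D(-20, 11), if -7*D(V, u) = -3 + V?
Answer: 394912/3565 ≈ 110.77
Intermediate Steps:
D(V, u) = 3/7 - V/7 (D(V, u) = -(-3 + V)/7 = 3/7 - V/7)
329/155 + 357/D(-20, 11) = 329/155 + 357/(3/7 - ⅐*(-20)) = 329*(1/155) + 357/(3/7 + 20/7) = 329/155 + 357/(23/7) = 329/155 + 357*(7/23) = 329/155 + 2499/23 = 394912/3565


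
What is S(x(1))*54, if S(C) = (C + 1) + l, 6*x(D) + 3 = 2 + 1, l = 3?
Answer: 216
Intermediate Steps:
x(D) = 0 (x(D) = -½ + (2 + 1)/6 = -½ + (⅙)*3 = -½ + ½ = 0)
S(C) = 4 + C (S(C) = (C + 1) + 3 = (1 + C) + 3 = 4 + C)
S(x(1))*54 = (4 + 0)*54 = 4*54 = 216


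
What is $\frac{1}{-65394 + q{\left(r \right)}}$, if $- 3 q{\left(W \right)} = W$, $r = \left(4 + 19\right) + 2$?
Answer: $- \frac{3}{196207} \approx -1.529 \cdot 10^{-5}$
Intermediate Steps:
$r = 25$ ($r = 23 + 2 = 25$)
$q{\left(W \right)} = - \frac{W}{3}$
$\frac{1}{-65394 + q{\left(r \right)}} = \frac{1}{-65394 - \frac{25}{3}} = \frac{1}{- \frac{196207}{3}} = - \frac{3}{196207}$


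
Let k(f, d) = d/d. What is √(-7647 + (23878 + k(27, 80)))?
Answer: 2*√4058 ≈ 127.40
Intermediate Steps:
k(f, d) = 1
√(-7647 + (23878 + k(27, 80))) = √(-7647 + (23878 + 1)) = √(-7647 + 23879) = √16232 = 2*√4058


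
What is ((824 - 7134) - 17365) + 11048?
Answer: -12627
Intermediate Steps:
((824 - 7134) - 17365) + 11048 = (-6310 - 17365) + 11048 = -23675 + 11048 = -12627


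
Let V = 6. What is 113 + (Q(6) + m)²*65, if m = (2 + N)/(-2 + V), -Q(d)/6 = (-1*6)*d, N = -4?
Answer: 12074917/4 ≈ 3.0187e+6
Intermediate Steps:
Q(d) = 36*d (Q(d) = -6*(-1*6)*d = -(-36)*d = 36*d)
m = -½ (m = (2 - 4)/(-2 + 6) = -2/4 = -2*¼ = -½ ≈ -0.50000)
113 + (Q(6) + m)²*65 = 113 + (36*6 - ½)²*65 = 113 + (216 - ½)²*65 = 113 + (431/2)²*65 = 113 + (185761/4)*65 = 113 + 12074465/4 = 12074917/4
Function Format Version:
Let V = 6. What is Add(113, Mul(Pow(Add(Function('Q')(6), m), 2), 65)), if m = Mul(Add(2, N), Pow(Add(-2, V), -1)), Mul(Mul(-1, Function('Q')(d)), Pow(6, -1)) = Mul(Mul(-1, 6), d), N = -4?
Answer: Rational(12074917, 4) ≈ 3.0187e+6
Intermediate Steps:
Function('Q')(d) = Mul(36, d) (Function('Q')(d) = Mul(-6, Mul(Mul(-1, 6), d)) = Mul(-6, Mul(-6, d)) = Mul(36, d))
m = Rational(-1, 2) (m = Mul(Add(2, -4), Pow(Add(-2, 6), -1)) = Mul(-2, Pow(4, -1)) = Mul(-2, Rational(1, 4)) = Rational(-1, 2) ≈ -0.50000)
Add(113, Mul(Pow(Add(Function('Q')(6), m), 2), 65)) = Add(113, Mul(Pow(Add(Mul(36, 6), Rational(-1, 2)), 2), 65)) = Add(113, Mul(Pow(Add(216, Rational(-1, 2)), 2), 65)) = Add(113, Mul(Pow(Rational(431, 2), 2), 65)) = Add(113, Mul(Rational(185761, 4), 65)) = Add(113, Rational(12074465, 4)) = Rational(12074917, 4)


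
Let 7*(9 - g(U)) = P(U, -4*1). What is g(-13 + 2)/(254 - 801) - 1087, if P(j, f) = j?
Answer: -4162197/3829 ≈ -1087.0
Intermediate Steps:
g(U) = 9 - U/7
g(-13 + 2)/(254 - 801) - 1087 = (9 - (-13 + 2)/7)/(254 - 801) - 1087 = (9 - ⅐*(-11))/(-547) - 1087 = -(9 + 11/7)/547 - 1087 = -1/547*74/7 - 1087 = -74/3829 - 1087 = -4162197/3829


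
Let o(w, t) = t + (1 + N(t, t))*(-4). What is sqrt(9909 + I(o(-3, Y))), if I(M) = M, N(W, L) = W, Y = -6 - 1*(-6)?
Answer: sqrt(9905) ≈ 99.524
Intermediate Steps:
Y = 0 (Y = -6 + 6 = 0)
o(w, t) = -4 - 3*t (o(w, t) = t + (1 + t)*(-4) = t + (-4 - 4*t) = -4 - 3*t)
sqrt(9909 + I(o(-3, Y))) = sqrt(9909 + (-4 - 3*0)) = sqrt(9909 + (-4 + 0)) = sqrt(9909 - 4) = sqrt(9905)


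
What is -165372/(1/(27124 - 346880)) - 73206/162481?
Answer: 8591782305031386/162481 ≈ 5.2879e+10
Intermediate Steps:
-165372/(1/(27124 - 346880)) - 73206/162481 = -165372/(1/(-319756)) - 73206*1/162481 = -165372/(-1/319756) - 73206/162481 = -165372*(-319756) - 73206/162481 = 52878689232 - 73206/162481 = 8591782305031386/162481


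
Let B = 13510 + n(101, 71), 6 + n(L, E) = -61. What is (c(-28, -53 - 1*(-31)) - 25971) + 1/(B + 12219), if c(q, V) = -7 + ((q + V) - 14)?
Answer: -668289803/25662 ≈ -26042.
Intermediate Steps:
n(L, E) = -67 (n(L, E) = -6 - 61 = -67)
c(q, V) = -21 + V + q (c(q, V) = -7 + ((V + q) - 14) = -7 + (-14 + V + q) = -21 + V + q)
B = 13443 (B = 13510 - 67 = 13443)
(c(-28, -53 - 1*(-31)) - 25971) + 1/(B + 12219) = ((-21 + (-53 - 1*(-31)) - 28) - 25971) + 1/(13443 + 12219) = ((-21 + (-53 + 31) - 28) - 25971) + 1/25662 = ((-21 - 22 - 28) - 25971) + 1/25662 = (-71 - 25971) + 1/25662 = -26042 + 1/25662 = -668289803/25662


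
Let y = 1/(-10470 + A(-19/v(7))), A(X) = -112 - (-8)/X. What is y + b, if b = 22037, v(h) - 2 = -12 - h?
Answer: 4427718095/200922 ≈ 22037.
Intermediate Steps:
v(h) = -10 - h (v(h) = 2 + (-12 - h) = -10 - h)
A(X) = -112 + 8/X
y = -19/200922 (y = 1/(-10470 + (-112 + 8/((-19/(-10 - 1*7))))) = 1/(-10470 + (-112 + 8/((-19/(-10 - 7))))) = 1/(-10470 + (-112 + 8/((-19/(-17))))) = 1/(-10470 + (-112 + 8/((-19*(-1/17))))) = 1/(-10470 + (-112 + 8/(19/17))) = 1/(-10470 + (-112 + 8*(17/19))) = 1/(-10470 + (-112 + 136/19)) = 1/(-10470 - 1992/19) = 1/(-200922/19) = -19/200922 ≈ -9.4564e-5)
y + b = -19/200922 + 22037 = 4427718095/200922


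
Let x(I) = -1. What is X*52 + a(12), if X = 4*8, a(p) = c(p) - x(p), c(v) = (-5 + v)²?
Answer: 1714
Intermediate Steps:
a(p) = 1 + (-5 + p)² (a(p) = (-5 + p)² - 1*(-1) = (-5 + p)² + 1 = 1 + (-5 + p)²)
X = 32
X*52 + a(12) = 32*52 + (1 + (-5 + 12)²) = 1664 + (1 + 7²) = 1664 + (1 + 49) = 1664 + 50 = 1714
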